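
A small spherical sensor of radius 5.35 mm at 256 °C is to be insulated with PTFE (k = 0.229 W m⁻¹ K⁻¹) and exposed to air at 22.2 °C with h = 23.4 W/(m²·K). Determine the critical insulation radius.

r_cr = 1.96 cm

For a sphere, r_cr = 2k_ins/h = 2·0.229/23.4 = 0.0196 m = 1.96 cm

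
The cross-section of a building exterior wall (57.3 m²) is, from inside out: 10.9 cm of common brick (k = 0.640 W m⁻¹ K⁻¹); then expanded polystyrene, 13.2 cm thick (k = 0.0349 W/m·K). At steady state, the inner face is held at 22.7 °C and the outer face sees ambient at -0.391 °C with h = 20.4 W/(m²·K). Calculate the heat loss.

Resistance network (inner→outer):
  R_common brick = L/(kA) = 0.109/(0.640·57.3) = 0.002972 K/W
  R_expanded polystyrene = L/(kA) = 0.132/(0.0349·57.3) = 0.06601 K/W
  R_conv,out = 1/(hA) = 1/(20.4·57.3) = 8.555×10^-4 K/W
ΣR = 0.002972 + 0.06601 + 8.555×10^-4 = 0.06984 K/W
Q = ΔT/ΣR = (22.7 °C − -0.391 °C)/0.06984 = 331 W

Q = 331 W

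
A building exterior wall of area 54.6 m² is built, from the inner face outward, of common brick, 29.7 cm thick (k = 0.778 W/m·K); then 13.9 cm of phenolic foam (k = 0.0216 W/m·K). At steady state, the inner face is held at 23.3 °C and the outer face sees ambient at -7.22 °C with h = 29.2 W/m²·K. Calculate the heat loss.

Resistance network (inner→outer):
  R_common brick = L/(kA) = 0.297/(0.778·54.6) = 0.006992 K/W
  R_phenolic foam = L/(kA) = 0.139/(0.0216·54.6) = 0.1179 K/W
  R_conv,out = 1/(hA) = 1/(29.2·54.6) = 6.272×10^-4 K/W
ΣR = 0.006992 + 0.1179 + 6.272×10^-4 = 0.1255 K/W
Q = ΔT/ΣR = (23.3 °C − -7.22 °C)/0.1255 = 243 W

Q = 243 W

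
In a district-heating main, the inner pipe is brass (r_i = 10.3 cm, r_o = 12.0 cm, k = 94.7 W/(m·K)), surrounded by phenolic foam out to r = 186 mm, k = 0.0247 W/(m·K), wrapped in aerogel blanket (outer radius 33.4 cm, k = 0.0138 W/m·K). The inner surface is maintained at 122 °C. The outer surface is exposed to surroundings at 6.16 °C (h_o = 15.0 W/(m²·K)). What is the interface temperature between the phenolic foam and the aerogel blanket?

T = 87.9 °C

Series thermal resistances, inner to outer:
  R'_brass = ln(0.120/0.103)/(2πk) = 0.1528/(2π·94.7) = 2.567×10^-4 m·K/W
  R'_phenolic foam = ln(0.186/0.120)/(2πk) = 0.4383/(2π·0.0247) = 2.824 m·K/W
  R'_aerogel blanket = ln(0.334/0.186)/(2πk) = 0.5854/(2π·0.0138) = 6.751 m·K/W
  R'_conv,out = 1/(2πr h) = 1/(2π·0.334·15.0) = 0.03177 m·K/W
ΣR = 2.567×10^-4 + 2.824 + 6.751 + 0.03177 = 9.607 m·K/W
Q' = ΔT/ΣR = (122 °C − 6.16 °C)/9.607 = 12.06 W/m
From the inner boundary to the phenolic foam/aerogel blanket interface, ΣR_partial = 2.824 m·K/W.
T_interface = T_in − Q'·ΣR_partial = 122 °C − (12.06)(2.824) = 87.9 °C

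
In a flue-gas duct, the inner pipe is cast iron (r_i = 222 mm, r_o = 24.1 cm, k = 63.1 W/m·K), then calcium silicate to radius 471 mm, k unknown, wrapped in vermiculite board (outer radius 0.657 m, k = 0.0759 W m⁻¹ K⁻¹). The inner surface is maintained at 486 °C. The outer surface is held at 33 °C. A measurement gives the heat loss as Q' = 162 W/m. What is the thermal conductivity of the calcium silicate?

ΣR = ΔT/Q' = |486 − 33|/162 = 2.796 m·K/W
Known resistances:
  R'_cast iron = ln(0.241/0.222)/(2πk) = 0.08212/(2π·63.1) = 2.071×10^-4 m·K/W
  R'_vermiculite board = ln(0.657/0.471)/(2πk) = 0.3328/(2π·0.0759) = 0.6979 m·K/W
R_calcium silicate = ΣR − ΣR_known = 2.796 − 0.6981 = 2.098 m·K/W
ln(r₂/r₁)/(2πk) = 2.098 ⇒ k = 0.6701/(2π·2.098) = 0.0508 W/m·K

k = 0.0508 W/m·K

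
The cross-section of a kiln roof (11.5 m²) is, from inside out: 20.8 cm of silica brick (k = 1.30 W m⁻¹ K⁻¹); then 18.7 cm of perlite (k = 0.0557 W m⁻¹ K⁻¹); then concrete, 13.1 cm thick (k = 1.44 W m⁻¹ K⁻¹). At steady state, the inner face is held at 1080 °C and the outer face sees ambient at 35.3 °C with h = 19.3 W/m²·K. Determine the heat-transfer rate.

Resistance network (inner→outer):
  R_silica brick = L/(kA) = 0.208/(1.30·11.5) = 0.01391 K/W
  R_perlite = L/(kA) = 0.187/(0.0557·11.5) = 0.2919 K/W
  R_concrete = L/(kA) = 0.131/(1.44·11.5) = 0.007911 K/W
  R_conv,out = 1/(hA) = 1/(19.3·11.5) = 0.004506 K/W
ΣR = 0.01391 + 0.2919 + 0.007911 + 0.004506 = 0.3182 K/W
Q = ΔT/ΣR = (1080 °C − 35.3 °C)/0.3182 = 3280 W

Q = 3.28 kW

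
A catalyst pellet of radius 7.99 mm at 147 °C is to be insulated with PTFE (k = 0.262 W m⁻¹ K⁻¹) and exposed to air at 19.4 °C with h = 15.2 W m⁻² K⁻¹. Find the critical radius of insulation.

r_cr = 3.45 cm

For a sphere, r_cr = 2k_ins/h = 2·0.262/15.2 = 0.0345 m = 3.45 cm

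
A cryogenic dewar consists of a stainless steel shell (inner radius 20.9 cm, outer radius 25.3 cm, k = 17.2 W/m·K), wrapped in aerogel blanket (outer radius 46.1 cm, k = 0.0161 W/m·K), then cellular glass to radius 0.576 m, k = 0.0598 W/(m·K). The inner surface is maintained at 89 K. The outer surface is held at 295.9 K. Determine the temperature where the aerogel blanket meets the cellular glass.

Series thermal resistances, inner to outer:
  R_stainless steel = (1/0.209 − 1/0.253)/(4πk) = 0.8321/(4π·17.2) = 0.003850 K/W
  R_aerogel blanket = (1/0.253 − 1/0.461)/(4πk) = 1.783/(4π·0.0161) = 8.815 K/W
  R_cellular glass = (1/0.461 − 1/0.576)/(4πk) = 0.4331/(4π·0.0598) = 0.5763 K/W
ΣR = 0.003850 + 8.815 + 0.5763 = 9.395 K/W
Q = ΔT/ΣR = (89 K − 295.9 K)/9.395 = -22.02 W
From the inner boundary to the aerogel blanket/cellular glass interface, ΣR_partial = 8.819 K/W.
T_interface = T_in − Q·ΣR_partial = 89 K − (-22.02)(8.819) = 283.2 K

T = 283.2 K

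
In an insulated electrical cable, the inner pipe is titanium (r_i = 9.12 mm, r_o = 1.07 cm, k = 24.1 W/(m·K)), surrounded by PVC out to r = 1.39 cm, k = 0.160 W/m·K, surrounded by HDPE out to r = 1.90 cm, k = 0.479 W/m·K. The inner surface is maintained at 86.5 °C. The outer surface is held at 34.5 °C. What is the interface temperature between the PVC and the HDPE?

T = 49.3 °C

Resistance network (inner→outer):
  R'_titanium = ln(0.0107/0.00912)/(2πk) = 0.1598/(2π·24.1) = 0.001055 m·K/W
  R'_PVC = ln(0.0139/0.0107)/(2πk) = 0.2616/(2π·0.160) = 0.2603 m·K/W
  R'_HDPE = ln(0.0190/0.0139)/(2πk) = 0.3126/(2π·0.479) = 0.1038 m·K/W
ΣR = 0.001055 + 0.2603 + 0.1038 = 0.3652 m·K/W
Q' = ΔT/ΣR = (86.5 °C − 34.5 °C)/0.3652 = 142.4 W/m
From the inner boundary to the PVC/HDPE interface, ΣR_partial = 0.2614 m·K/W.
T_interface = T_in − Q'·ΣR_partial = 86.5 °C − (142.4)(0.2614) = 49.3 °C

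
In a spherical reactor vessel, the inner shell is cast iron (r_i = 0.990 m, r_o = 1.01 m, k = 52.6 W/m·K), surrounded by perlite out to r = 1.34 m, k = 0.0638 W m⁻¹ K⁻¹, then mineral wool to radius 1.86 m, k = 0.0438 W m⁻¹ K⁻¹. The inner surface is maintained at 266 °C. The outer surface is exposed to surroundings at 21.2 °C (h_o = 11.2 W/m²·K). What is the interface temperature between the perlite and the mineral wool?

Series thermal resistances, inner to outer:
  R_cast iron = (1/0.990 − 1/1.01)/(4πk) = 0.02000/(4π·52.6) = 3.026×10^-5 K/W
  R_perlite = (1/1.01 − 1/1.34)/(4πk) = 0.2438/(4π·0.0638) = 0.3041 K/W
  R_mineral wool = (1/1.34 − 1/1.86)/(4πk) = 0.2086/(4π·0.0438) = 0.3791 K/W
  R_conv,out = 1/(4πr²h) = 1/(4π·1.86²·11.2) = 0.002054 K/W
ΣR = 3.026×10^-5 + 0.3041 + 0.3791 + 0.002054 = 0.6853 K/W
Q = ΔT/ΣR = (266 °C − 21.2 °C)/0.6853 = 357.2 W
From the inner boundary to the perlite/mineral wool interface, ΣR_partial = 0.3041 K/W.
T_interface = T_in − Q·ΣR_partial = 266 °C − (357.2)(0.3041) = 157 °C

T = 157 °C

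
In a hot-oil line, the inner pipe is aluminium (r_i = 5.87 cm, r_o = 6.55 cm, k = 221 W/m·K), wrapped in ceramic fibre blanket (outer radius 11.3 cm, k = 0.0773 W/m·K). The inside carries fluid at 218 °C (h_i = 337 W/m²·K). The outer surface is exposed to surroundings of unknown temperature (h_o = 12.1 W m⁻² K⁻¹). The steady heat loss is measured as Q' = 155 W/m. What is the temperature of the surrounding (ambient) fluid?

Series resistances:
  R'_conv,in = 1/(2πr h) = 1/(2π·0.0587·337) = 0.008045 m·K/W
  R'_aluminium = ln(0.0655/0.0587)/(2πk) = 0.1096/(2π·221) = 7.894×10^-5 m·K/W
  R'_ceramic fibre blanket = ln(0.113/0.0655)/(2πk) = 0.5453/(2π·0.0773) = 1.123 m·K/W
  R'_conv,out = 1/(2πr h) = 1/(2π·0.113·12.1) = 0.1164 m·K/W
ΣR = 1.247 m·K/W
ΔT = Q'·ΣR = 155 × 1.247 = 193.3 K
Heat flows outward, so T_out = T_in − ΔT = 218 − 193.3 = 24.7 °C

T_out = 24.7 °C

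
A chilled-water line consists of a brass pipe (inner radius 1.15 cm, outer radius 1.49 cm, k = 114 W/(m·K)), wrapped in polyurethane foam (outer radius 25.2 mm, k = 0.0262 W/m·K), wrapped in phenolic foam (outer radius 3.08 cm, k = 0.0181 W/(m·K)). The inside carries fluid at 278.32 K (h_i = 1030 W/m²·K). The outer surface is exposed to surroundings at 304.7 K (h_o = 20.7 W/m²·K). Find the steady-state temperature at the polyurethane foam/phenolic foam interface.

T = 294.5 K

Resistance network (inner→outer):
  R'_conv,in = 1/(2πr h) = 1/(2π·0.0115·1030) = 0.01344 m·K/W
  R'_brass = ln(0.0149/0.0115)/(2πk) = 0.2590/(2π·114) = 3.616×10^-4 m·K/W
  R'_polyurethane foam = ln(0.0252/0.0149)/(2πk) = 0.5255/(2π·0.0262) = 3.192 m·K/W
  R'_phenolic foam = ln(0.0308/0.0252)/(2πk) = 0.2007/(2π·0.0181) = 1.765 m·K/W
  R'_conv,out = 1/(2πr h) = 1/(2π·0.0308·20.7) = 0.2496 m·K/W
ΣR = 0.01344 + 3.616×10^-4 + 3.192 + 1.765 + 0.2496 = 5.220 m·K/W
Q' = ΔT/ΣR = (278.32 K − 304.7 K)/5.220 = -5.054 W/m
From the inner boundary to the polyurethane foam/phenolic foam interface, ΣR_partial = 3.206 m·K/W.
T_interface = T_in − Q'·ΣR_partial = 278.32 K − (-5.054)(3.206) = 294.5 K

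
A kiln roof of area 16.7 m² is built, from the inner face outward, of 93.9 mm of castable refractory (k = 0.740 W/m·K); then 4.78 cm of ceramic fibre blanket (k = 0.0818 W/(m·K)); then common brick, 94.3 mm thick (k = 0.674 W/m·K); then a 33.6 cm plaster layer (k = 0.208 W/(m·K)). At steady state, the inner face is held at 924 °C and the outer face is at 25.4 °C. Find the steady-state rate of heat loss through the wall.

Q = 6.08 kW

Treat each layer as a resistance in series:
  R_castable refractory = L/(kA) = 0.0939/(0.740·16.7) = 0.007598 K/W
  R_ceramic fibre blanket = L/(kA) = 0.0478/(0.0818·16.7) = 0.03499 K/W
  R_common brick = L/(kA) = 0.0943/(0.674·16.7) = 0.008378 K/W
  R_plaster = L/(kA) = 0.336/(0.208·16.7) = 0.09673 K/W
ΣR = 0.007598 + 0.03499 + 0.008378 + 0.09673 = 0.1477 K/W
Q = ΔT/ΣR = (924 °C − 25.4 °C)/0.1477 = 6080 W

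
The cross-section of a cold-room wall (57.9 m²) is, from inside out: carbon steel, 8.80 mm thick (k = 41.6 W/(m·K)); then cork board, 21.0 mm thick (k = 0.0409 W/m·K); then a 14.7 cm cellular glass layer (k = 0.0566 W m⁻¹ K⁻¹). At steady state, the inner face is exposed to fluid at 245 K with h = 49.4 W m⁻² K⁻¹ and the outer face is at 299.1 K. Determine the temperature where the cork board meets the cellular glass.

T = 254.2 K

Resistance network (inner→outer):
  R_conv,in = 1/(hA) = 1/(49.4·57.9) = 3.496×10^-4 K/W
  R_carbon steel = L/(kA) = 0.00880/(41.6·57.9) = 3.654×10^-6 K/W
  R_cork board = L/(kA) = 0.0210/(0.0409·57.9) = 0.008868 K/W
  R_cellular glass = L/(kA) = 0.147/(0.0566·57.9) = 0.04486 K/W
ΣR = 3.496×10^-4 + 3.654×10^-6 + 0.008868 + 0.04486 = 0.05408 K/W
Q = ΔT/ΣR = (245 K − 299.1 K)/0.05408 = -1000 W
From the inner boundary to the cork board/cellular glass interface, ΣR_partial = 0.009221 K/W.
T_interface = T_in − Q·ΣR_partial = 245 K − (-1000)(0.009221) = 254.2 K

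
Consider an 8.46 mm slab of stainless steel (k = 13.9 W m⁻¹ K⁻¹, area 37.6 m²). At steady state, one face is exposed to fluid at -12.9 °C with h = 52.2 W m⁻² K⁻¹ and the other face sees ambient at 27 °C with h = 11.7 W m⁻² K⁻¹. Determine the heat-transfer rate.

Q = 14300 W

Series thermal resistances, inner to outer:
  R_conv,in = 1/(hA) = 1/(52.2·37.6) = 5.095×10^-4 K/W
  R_stainless steel = L/(kA) = 0.00846/(13.9·37.6) = 1.619×10^-5 K/W
  R_conv,out = 1/(hA) = 1/(11.7·37.6) = 0.002273 K/W
ΣR = 5.095×10^-4 + 1.619×10^-5 + 0.002273 = 0.002799 K/W
Q = ΔT/ΣR = (-12.9 °C − 27 °C)/0.002799 = -14300 W
(Negative Q ⇒ heat flows inward; heat gain = 14300 W.)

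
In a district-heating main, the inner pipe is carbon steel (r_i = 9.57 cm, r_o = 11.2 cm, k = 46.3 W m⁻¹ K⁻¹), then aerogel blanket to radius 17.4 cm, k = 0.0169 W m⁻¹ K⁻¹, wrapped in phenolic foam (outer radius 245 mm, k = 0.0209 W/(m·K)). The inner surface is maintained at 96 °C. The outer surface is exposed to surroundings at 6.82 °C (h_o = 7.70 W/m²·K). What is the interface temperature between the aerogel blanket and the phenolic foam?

Resistance network (inner→outer):
  R'_carbon steel = ln(0.112/0.0957)/(2πk) = 0.1573/(2π·46.3) = 5.406×10^-4 m·K/W
  R'_aerogel blanket = ln(0.174/0.112)/(2πk) = 0.4406/(2π·0.0169) = 4.149 m·K/W
  R'_phenolic foam = ln(0.245/0.174)/(2πk) = 0.3422/(2π·0.0209) = 2.606 m·K/W
  R'_conv,out = 1/(2πr h) = 1/(2π·0.245·7.70) = 0.08437 m·K/W
ΣR = 5.406×10^-4 + 4.149 + 2.606 + 0.08437 = 6.840 m·K/W
Q' = ΔT/ΣR = (96 °C − 6.82 °C)/6.840 = 13.04 W/m
From the inner boundary to the aerogel blanket/phenolic foam interface, ΣR_partial = 4.150 m·K/W.
T_interface = T_in − Q'·ΣR_partial = 96 °C − (13.04)(4.150) = 41.9 °C

T = 41.9 °C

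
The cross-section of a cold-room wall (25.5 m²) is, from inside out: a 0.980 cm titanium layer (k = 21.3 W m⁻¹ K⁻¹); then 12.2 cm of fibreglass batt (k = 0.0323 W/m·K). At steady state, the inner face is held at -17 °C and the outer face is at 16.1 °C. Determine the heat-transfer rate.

Q = 223 W

Treat each layer as a resistance in series:
  R_titanium = L/(kA) = 0.00980/(21.3·25.5) = 1.804×10^-5 K/W
  R_fibreglass batt = L/(kA) = 0.122/(0.0323·25.5) = 0.1481 K/W
ΣR = 1.804×10^-5 + 0.1481 = 0.1481 K/W
Q = ΔT/ΣR = (-17 °C − 16.1 °C)/0.1481 = -223 W
(Negative Q ⇒ heat flows inward; heat gain = 223 W.)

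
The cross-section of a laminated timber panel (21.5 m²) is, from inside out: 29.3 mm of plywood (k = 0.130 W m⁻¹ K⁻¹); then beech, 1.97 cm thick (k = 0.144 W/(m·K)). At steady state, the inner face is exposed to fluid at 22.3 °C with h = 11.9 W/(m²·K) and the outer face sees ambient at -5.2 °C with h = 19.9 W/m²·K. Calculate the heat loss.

Q = 1190 W

Series thermal resistances, inner to outer:
  R_conv,in = 1/(hA) = 1/(11.9·21.5) = 0.003909 K/W
  R_plywood = L/(kA) = 0.0293/(0.130·21.5) = 0.01048 K/W
  R_beech = L/(kA) = 0.0197/(0.144·21.5) = 0.006363 K/W
  R_conv,out = 1/(hA) = 1/(19.9·21.5) = 0.002337 K/W
ΣR = 0.003909 + 0.01048 + 0.006363 + 0.002337 = 0.02309 K/W
Q = ΔT/ΣR = (22.3 °C − -5.2 °C)/0.02309 = 1190 W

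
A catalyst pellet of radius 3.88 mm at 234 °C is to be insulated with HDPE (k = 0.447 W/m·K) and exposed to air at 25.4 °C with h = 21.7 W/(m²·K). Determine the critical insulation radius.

r_cr = 4.12 cm

For a sphere, r_cr = 2k_ins/h = 2·0.447/21.7 = 0.0412 m = 4.12 cm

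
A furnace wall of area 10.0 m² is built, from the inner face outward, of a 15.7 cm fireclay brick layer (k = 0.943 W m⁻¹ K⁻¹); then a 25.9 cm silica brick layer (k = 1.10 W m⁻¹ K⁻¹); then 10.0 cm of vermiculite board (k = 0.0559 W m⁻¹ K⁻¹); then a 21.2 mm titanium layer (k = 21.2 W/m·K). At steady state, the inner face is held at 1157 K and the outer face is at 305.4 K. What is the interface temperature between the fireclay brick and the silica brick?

Treat each layer as a resistance in series:
  R_fireclay brick = L/(kA) = 0.157/(0.943·10.0) = 0.01665 K/W
  R_silica brick = L/(kA) = 0.259/(1.10·10.0) = 0.02355 K/W
  R_vermiculite board = L/(kA) = 0.100/(0.0559·10.0) = 0.1789 K/W
  R_titanium = L/(kA) = 0.0212/(21.2·10.0) = 1.000×10^-4 K/W
ΣR = 0.01665 + 0.02355 + 0.1789 + 1.000×10^-4 = 0.2192 K/W
Q = ΔT/ΣR = (1157 K − 305.4 K)/0.2192 = 3885 W
From the inner boundary to the fireclay brick/silica brick interface, ΣR_partial = 0.01665 K/W.
T_interface = T_in − Q·ΣR_partial = 1157 K − (3885)(0.01665) = 1092 K

T = 1092 K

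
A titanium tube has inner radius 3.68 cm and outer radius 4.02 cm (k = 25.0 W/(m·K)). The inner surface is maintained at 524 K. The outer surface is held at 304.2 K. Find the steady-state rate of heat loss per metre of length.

Q' = 2πk·ΔT/ln(r₂/r₁) = 2π × 25.0 × 219.8 / ln(0.0402/0.0368) = 3.91×10^5 W/m

Q' = 3.91×10^5 W/m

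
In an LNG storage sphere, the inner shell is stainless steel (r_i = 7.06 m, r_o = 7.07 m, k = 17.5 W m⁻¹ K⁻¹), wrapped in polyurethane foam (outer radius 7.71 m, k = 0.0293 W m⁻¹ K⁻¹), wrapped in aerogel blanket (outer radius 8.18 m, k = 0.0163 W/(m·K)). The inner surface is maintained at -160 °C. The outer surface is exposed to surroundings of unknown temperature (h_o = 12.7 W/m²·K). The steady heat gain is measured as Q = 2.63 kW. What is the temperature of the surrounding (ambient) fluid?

T_out = 19.8 °C

Sum the resistances:
  R_stainless steel = (1/7.06 − 1/7.07)/(4πk) = 2.003×10^-4/(4π·17.5) = 9.110×10^-7 K/W
  R_polyurethane foam = (1/7.07 − 1/7.71)/(4πk) = 0.01174/(4π·0.0293) = 0.03189 K/W
  R_aerogel blanket = (1/7.71 − 1/8.18)/(4πk) = 0.007452/(4π·0.0163) = 0.03638 K/W
  R_conv,out = 1/(4πr²h) = 1/(4π·8.18²·12.7) = 9.364×10^-5 K/W
ΣR = 0.06837 K/W
ΔT = Q·ΣR = 2630 × 0.06837 = 179.8 K
Heat flows inward, so T_out = T_in + ΔT = -160 + 179.8 = 19.8 °C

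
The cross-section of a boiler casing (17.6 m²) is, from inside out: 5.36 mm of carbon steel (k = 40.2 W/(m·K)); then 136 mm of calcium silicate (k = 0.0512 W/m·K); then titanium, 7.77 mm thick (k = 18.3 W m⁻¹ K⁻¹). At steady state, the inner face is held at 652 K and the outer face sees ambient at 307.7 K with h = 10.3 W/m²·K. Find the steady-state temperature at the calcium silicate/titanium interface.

Series thermal resistances, inner to outer:
  R_carbon steel = L/(kA) = 0.00536/(40.2·17.6) = 7.576×10^-6 K/W
  R_calcium silicate = L/(kA) = 0.136/(0.0512·17.6) = 0.1509 K/W
  R_titanium = L/(kA) = 0.00777/(18.3·17.6) = 2.412×10^-5 K/W
  R_conv,out = 1/(hA) = 1/(10.3·17.6) = 0.005516 K/W
ΣR = 7.576×10^-6 + 0.1509 + 2.412×10^-5 + 0.005516 = 0.1564 K/W
Q = ΔT/ΣR = (652 K − 307.7 K)/0.1564 = 2201 W
From the inner boundary to the calcium silicate/titanium interface, ΣR_partial = 0.1509 K/W.
T_interface = T_in − Q·ΣR_partial = 652 K − (2201)(0.1509) = 319.9 K

T = 319.9 K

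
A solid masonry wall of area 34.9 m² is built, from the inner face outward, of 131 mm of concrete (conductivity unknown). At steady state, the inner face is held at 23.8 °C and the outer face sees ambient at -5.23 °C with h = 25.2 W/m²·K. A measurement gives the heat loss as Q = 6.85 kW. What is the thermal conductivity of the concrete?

ΣR = ΔT/Q = |23.8 − -5.23|/6850 = 0.004238 K/W
Known resistances:
  R_conv,out = 1/(hA) = 1/(25.2·34.9) = 0.001137 K/W
R_concrete = ΣR − ΣR_known = 0.004238 − 0.001137 = 0.003101 K/W
L/(kA) = 0.003101 ⇒ k = 0.131/(0.003101·34.9) = 1.21 W/m·K

k = 1.21 W/m·K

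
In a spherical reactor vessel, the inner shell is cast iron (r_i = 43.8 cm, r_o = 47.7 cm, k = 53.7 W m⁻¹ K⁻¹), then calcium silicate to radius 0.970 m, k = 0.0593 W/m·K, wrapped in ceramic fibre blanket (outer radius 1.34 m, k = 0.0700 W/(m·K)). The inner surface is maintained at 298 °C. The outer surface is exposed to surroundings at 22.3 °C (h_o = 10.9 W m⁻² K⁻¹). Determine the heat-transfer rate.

Q = 157 W

Treat each layer as a resistance in series:
  R_cast iron = (1/0.438 − 1/0.477)/(4πk) = 0.1867/(4π·53.7) = 2.766×10^-4 K/W
  R_calcium silicate = (1/0.477 − 1/0.970)/(4πk) = 1.066/(4π·0.0593) = 1.430 K/W
  R_ceramic fibre blanket = (1/0.970 − 1/1.34)/(4πk) = 0.2847/(4π·0.0700) = 0.3236 K/W
  R_conv,out = 1/(4πr²h) = 1/(4π·1.34²·10.9) = 0.004066 K/W
ΣR = 2.766×10^-4 + 1.430 + 0.3236 + 0.004066 = 1.758 K/W
Q = ΔT/ΣR = (298 °C − 22.3 °C)/1.758 = 157 W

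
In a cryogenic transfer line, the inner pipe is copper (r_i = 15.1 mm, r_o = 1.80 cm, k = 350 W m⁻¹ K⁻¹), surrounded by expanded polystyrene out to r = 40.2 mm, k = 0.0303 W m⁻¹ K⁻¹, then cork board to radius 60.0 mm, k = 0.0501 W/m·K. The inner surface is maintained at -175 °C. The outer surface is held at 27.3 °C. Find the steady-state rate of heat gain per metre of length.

Q' = 36.8 W/m

Series thermal resistances, inner to outer:
  R'_copper = ln(0.0180/0.0151)/(2πk) = 0.1757/(2π·350) = 7.989×10^-5 m·K/W
  R'_expanded polystyrene = ln(0.0402/0.0180)/(2πk) = 0.8035/(2π·0.0303) = 4.220 m·K/W
  R'_cork board = ln(0.0600/0.0402)/(2πk) = 0.4005/(2π·0.0501) = 1.272 m·K/W
ΣR = 7.989×10^-5 + 4.220 + 1.272 = 5.492 m·K/W
Q' = ΔT/ΣR = (-175 °C − 27.3 °C)/5.492 = -36.8 W/m
(Negative Q' ⇒ heat flows inward; heat gain = 36.8 W/m.)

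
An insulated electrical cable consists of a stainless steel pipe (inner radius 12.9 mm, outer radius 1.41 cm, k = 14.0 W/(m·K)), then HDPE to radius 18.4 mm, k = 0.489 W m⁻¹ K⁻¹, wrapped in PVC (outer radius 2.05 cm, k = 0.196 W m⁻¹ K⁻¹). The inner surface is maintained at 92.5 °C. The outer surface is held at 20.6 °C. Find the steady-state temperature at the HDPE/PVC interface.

Treat each layer as a resistance in series:
  R'_stainless steel = ln(0.0141/0.0129)/(2πk) = 0.08895/(2π·14.0) = 0.001011 m·K/W
  R'_HDPE = ln(0.0184/0.0141)/(2πk) = 0.2662/(2π·0.489) = 0.08663 m·K/W
  R'_PVC = ln(0.0205/0.0184)/(2πk) = 0.1081/(2π·0.196) = 0.08776 m·K/W
ΣR = 0.001011 + 0.08663 + 0.08776 = 0.1754 m·K/W
Q' = ΔT/ΣR = (92.5 °C − 20.6 °C)/0.1754 = 409.9 W/m
From the inner boundary to the HDPE/PVC interface, ΣR_partial = 0.08764 m·K/W.
T_interface = T_in − Q'·ΣR_partial = 92.5 °C − (409.9)(0.08764) = 56.6 °C

T = 56.6 °C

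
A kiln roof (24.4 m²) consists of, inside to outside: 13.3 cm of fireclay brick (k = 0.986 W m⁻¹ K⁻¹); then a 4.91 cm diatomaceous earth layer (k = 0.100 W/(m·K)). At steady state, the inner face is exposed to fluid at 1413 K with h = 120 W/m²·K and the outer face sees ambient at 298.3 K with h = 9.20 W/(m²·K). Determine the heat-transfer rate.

Treat each layer as a resistance in series:
  R_conv,in = 1/(hA) = 1/(120·24.4) = 3.415×10^-4 K/W
  R_fireclay brick = L/(kA) = 0.133/(0.986·24.4) = 0.005528 K/W
  R_diatomaceous earth = L/(kA) = 0.0491/(0.100·24.4) = 0.02012 K/W
  R_conv,out = 1/(hA) = 1/(9.20·24.4) = 0.004455 K/W
ΣR = 3.415×10^-4 + 0.005528 + 0.02012 + 0.004455 = 0.03044 K/W
Q = ΔT/ΣR = (1413 K − 298.3 K)/0.03044 = 36600 W

Q = 36600 W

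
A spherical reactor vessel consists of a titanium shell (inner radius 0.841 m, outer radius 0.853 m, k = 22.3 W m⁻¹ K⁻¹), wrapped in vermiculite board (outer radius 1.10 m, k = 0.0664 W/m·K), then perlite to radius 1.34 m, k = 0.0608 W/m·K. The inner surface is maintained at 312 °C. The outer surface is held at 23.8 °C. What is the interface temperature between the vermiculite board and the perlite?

T = 140 °C

Series thermal resistances, inner to outer:
  R_titanium = (1/0.841 − 1/0.853)/(4πk) = 0.01673/(4π·22.3) = 5.969×10^-5 K/W
  R_vermiculite board = (1/0.853 − 1/1.10)/(4πk) = 0.2632/(4π·0.0664) = 0.3155 K/W
  R_perlite = (1/1.10 − 1/1.34)/(4πk) = 0.1628/(4π·0.0608) = 0.2131 K/W
ΣR = 5.969×10^-5 + 0.3155 + 0.2131 = 0.5287 K/W
Q = ΔT/ΣR = (312 °C − 23.8 °C)/0.5287 = 545.1 W
From the inner boundary to the vermiculite board/perlite interface, ΣR_partial = 0.3156 K/W.
T_interface = T_in − Q·ΣR_partial = 312 °C − (545.1)(0.3156) = 140 °C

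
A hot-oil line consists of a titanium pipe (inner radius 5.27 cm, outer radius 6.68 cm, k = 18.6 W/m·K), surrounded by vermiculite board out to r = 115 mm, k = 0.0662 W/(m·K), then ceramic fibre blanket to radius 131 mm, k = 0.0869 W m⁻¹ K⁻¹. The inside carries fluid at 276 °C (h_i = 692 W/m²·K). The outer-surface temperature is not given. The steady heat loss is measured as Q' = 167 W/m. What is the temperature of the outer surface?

Series resistances:
  R'_conv,in = 1/(2πr h) = 1/(2π·0.0527·692) = 0.004364 m·K/W
  R'_titanium = ln(0.0668/0.0527)/(2πk) = 0.2371/(2π·18.6) = 0.002029 m·K/W
  R'_vermiculite board = ln(0.115/0.0668)/(2πk) = 0.5432/(2π·0.0662) = 1.306 m·K/W
  R'_ceramic fibre blanket = ln(0.131/0.115)/(2πk) = 0.1303/(2π·0.0869) = 0.2386 m·K/W
ΣR = 1.551 m·K/W
ΔT = Q'·ΣR = 167 × 1.551 = 259.0 K
Heat flows outward, so T_out = T_in − ΔT = 276 − 259.0 = 17.0 °C

T_out = 17.0 °C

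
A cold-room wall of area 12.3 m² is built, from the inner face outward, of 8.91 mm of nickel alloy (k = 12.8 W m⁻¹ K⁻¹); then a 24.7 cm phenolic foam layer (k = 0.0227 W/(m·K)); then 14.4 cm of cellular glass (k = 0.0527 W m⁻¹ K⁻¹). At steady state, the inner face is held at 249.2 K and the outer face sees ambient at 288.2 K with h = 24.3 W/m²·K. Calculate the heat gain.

Treat each layer as a resistance in series:
  R_nickel alloy = L/(kA) = 0.00891/(12.8·12.3) = 5.659×10^-5 K/W
  R_phenolic foam = L/(kA) = 0.247/(0.0227·12.3) = 0.8846 K/W
  R_cellular glass = L/(kA) = 0.144/(0.0527·12.3) = 0.2222 K/W
  R_conv,out = 1/(hA) = 1/(24.3·12.3) = 0.003346 K/W
ΣR = 5.659×10^-5 + 0.8846 + 0.2222 + 0.003346 = 1.110 K/W
Q = ΔT/ΣR = (249.2 K − 288.2 K)/1.110 = -35.1 W
(Negative Q ⇒ heat flows inward; heat gain = 35.1 W.)

Q = 35.1 W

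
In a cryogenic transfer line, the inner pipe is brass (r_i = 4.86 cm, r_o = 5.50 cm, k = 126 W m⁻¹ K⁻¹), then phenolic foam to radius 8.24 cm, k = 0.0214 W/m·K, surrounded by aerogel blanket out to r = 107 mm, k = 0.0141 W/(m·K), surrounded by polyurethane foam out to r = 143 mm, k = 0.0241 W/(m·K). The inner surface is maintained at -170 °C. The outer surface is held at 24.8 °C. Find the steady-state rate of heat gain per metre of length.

Treat each layer as a resistance in series:
  R'_brass = ln(0.0550/0.0486)/(2πk) = 0.1237/(2π·126) = 1.563×10^-4 m·K/W
  R'_phenolic foam = ln(0.0824/0.0550)/(2πk) = 0.4043/(2π·0.0214) = 3.006 m·K/W
  R'_aerogel blanket = ln(0.107/0.0824)/(2πk) = 0.2612/(2π·0.0141) = 2.949 m·K/W
  R'_polyurethane foam = ln(0.143/0.107)/(2πk) = 0.2900/(2π·0.0241) = 1.915 m·K/W
ΣR = 1.563×10^-4 + 3.006 + 2.949 + 1.915 = 7.870 m·K/W
Q' = ΔT/ΣR = (-170 °C − 24.8 °C)/7.870 = -24.8 W/m
(Negative Q' ⇒ heat flows inward; heat gain = 24.8 W/m.)

Q' = 24.8 W/m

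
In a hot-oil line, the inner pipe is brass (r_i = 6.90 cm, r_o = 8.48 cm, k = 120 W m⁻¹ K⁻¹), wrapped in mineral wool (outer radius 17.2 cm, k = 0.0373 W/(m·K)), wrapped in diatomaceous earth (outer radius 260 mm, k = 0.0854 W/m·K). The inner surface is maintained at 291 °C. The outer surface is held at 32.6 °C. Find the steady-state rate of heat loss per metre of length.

Q' = 68.2 W/m

Series thermal resistances, inner to outer:
  R'_brass = ln(0.0848/0.0690)/(2πk) = 0.2062/(2π·120) = 2.735×10^-4 m·K/W
  R'_mineral wool = ln(0.172/0.0848)/(2πk) = 0.7072/(2π·0.0373) = 3.018 m·K/W
  R'_diatomaceous earth = ln(0.260/0.172)/(2πk) = 0.4132/(2π·0.0854) = 0.7700 m·K/W
ΣR = 2.735×10^-4 + 3.018 + 0.7700 = 3.788 m·K/W
Q' = ΔT/ΣR = (291 °C − 32.6 °C)/3.788 = 68.2 W/m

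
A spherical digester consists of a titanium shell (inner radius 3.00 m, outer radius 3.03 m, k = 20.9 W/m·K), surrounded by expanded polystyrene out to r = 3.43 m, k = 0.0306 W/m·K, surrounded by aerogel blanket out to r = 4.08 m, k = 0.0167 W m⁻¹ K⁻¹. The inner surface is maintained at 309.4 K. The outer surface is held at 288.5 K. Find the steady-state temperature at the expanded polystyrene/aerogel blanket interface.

Treat each layer as a resistance in series:
  R_titanium = (1/3.00 − 1/3.03)/(4πk) = 0.003300/(4π·20.9) = 1.257×10^-5 K/W
  R_expanded polystyrene = (1/3.03 − 1/3.43)/(4πk) = 0.03849/(4π·0.0306) = 0.1001 K/W
  R_aerogel blanket = (1/3.43 − 1/4.08)/(4πk) = 0.04645/(4π·0.0167) = 0.2213 K/W
ΣR = 1.257×10^-5 + 0.1001 + 0.2213 = 0.3214 K/W
Q = ΔT/ΣR = (309.4 K − 288.5 K)/0.3214 = 65.03 W
From the inner boundary to the expanded polystyrene/aerogel blanket interface, ΣR_partial = 0.1001 K/W.
T_interface = T_in − Q·ΣR_partial = 309.4 K − (65.03)(0.1001) = 302.9 K

T = 302.9 K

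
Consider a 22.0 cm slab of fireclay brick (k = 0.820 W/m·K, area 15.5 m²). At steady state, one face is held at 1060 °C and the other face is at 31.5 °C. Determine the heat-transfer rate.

Q = 59400 W

Q = kA·ΔT/L = 0.820 × 15.5 × |1060 °C − 31.5 °C| / 0.220 = 59400 W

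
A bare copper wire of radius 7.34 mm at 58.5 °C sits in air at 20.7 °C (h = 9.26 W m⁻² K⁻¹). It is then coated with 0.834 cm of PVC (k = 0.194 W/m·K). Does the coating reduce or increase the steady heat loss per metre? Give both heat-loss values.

increases: 16.1 → 22.0 W/m

Critical radius for a cylinder: r_cr = k/h = 0.0210 m = 2.10 cm.
Outer radius after coating: r₂ = 0.00734 + 0.00834 = 0.01568 m.
Since r₁ < r_cr and r₂ ≤ r_cr, the coating moves toward the maximum at r_cr — heat loss rises.
Bare: R = 1/(2πr₁h) = 2.342 m·K/W; Q = 37.8/2.342 = 16.1 W/m.
Coated: R = R_cond + R_conv = 1.719 m·K/W; Q = 37.8/1.719 = 22.0 W/m.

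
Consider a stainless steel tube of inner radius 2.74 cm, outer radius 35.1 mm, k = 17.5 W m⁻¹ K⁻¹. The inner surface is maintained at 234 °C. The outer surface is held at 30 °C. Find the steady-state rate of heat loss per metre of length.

Q' = 90.6 kW/m

Q' = 2πk·ΔT/ln(r₂/r₁) = 2π × 17.5 × 204 / ln(0.0351/0.0274) = 90600 W/m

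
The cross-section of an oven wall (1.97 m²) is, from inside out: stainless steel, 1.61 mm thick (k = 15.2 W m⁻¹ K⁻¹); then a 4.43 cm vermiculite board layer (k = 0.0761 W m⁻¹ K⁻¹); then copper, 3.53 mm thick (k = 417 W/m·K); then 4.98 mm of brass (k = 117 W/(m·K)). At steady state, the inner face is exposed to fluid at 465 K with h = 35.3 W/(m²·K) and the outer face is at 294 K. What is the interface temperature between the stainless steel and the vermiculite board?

Treat each layer as a resistance in series:
  R_conv,in = 1/(hA) = 1/(35.3·1.97) = 0.01438 K/W
  R_stainless steel = L/(kA) = 0.00161/(15.2·1.97) = 5.377×10^-5 K/W
  R_vermiculite board = L/(kA) = 0.0443/(0.0761·1.97) = 0.2955 K/W
  R_copper = L/(kA) = 0.00353/(417·1.97) = 4.297×10^-6 K/W
  R_brass = L/(kA) = 0.00498/(117·1.97) = 2.161×10^-5 K/W
ΣR = 0.01438 + 5.377×10^-5 + 0.2955 + 4.297×10^-6 + 2.161×10^-5 = 0.3100 K/W
Q = ΔT/ΣR = (465 K − 294 K)/0.3100 = 551.6 W
From the inner boundary to the stainless steel/vermiculite board interface, ΣR_partial = 0.01443 K/W.
T_interface = T_in − Q·ΣR_partial = 465 K − (551.6)(0.01443) = 457 K

T = 457 K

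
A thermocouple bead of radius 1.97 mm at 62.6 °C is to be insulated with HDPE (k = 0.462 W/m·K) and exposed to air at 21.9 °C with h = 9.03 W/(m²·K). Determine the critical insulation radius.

For a sphere, r_cr = 2k_ins/h = 2·0.462/9.03 = 0.102 m = 10.2 cm

r_cr = 10.2 cm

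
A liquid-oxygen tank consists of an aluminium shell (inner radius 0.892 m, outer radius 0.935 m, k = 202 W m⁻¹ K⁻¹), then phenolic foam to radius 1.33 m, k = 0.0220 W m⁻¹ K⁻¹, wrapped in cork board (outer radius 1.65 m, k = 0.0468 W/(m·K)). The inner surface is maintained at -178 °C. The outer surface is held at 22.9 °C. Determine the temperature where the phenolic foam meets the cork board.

T = -12.8 °C

Series thermal resistances, inner to outer:
  R_aluminium = (1/0.892 − 1/0.935)/(4πk) = 0.05156/(4π·202) = 2.031×10^-5 K/W
  R_phenolic foam = (1/0.935 − 1/1.33)/(4πk) = 0.3176/(4π·0.0220) = 1.149 K/W
  R_cork board = (1/1.33 − 1/1.65)/(4πk) = 0.1458/(4π·0.0468) = 0.2479 K/W
ΣR = 2.031×10^-5 + 1.149 + 0.2479 = 1.397 K/W
Q = ΔT/ΣR = (-178 °C − 22.9 °C)/1.397 = -143.8 W
From the inner boundary to the phenolic foam/cork board interface, ΣR_partial = 1.149 K/W.
T_interface = T_in − Q·ΣR_partial = -178 °C − (-143.8)(1.149) = -12.8 °C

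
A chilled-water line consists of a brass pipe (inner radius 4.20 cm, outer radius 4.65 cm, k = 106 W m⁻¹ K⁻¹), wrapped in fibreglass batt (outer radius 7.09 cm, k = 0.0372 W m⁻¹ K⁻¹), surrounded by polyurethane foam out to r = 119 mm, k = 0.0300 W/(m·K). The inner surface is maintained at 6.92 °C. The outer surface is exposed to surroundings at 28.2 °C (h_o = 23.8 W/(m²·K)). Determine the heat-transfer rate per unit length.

Q' = 4.62 W/m

Resistance network (inner→outer):
  R'_brass = ln(0.0465/0.0420)/(2πk) = 0.1018/(2π·106) = 1.528×10^-4 m·K/W
  R'_fibreglass batt = ln(0.0709/0.0465)/(2πk) = 0.4218/(2π·0.0372) = 1.805 m·K/W
  R'_polyurethane foam = ln(0.119/0.0709)/(2πk) = 0.5179/(2π·0.0300) = 2.747 m·K/W
  R'_conv,out = 1/(2πr h) = 1/(2π·0.119·23.8) = 0.05619 m·K/W
ΣR = 1.528×10^-4 + 1.805 + 2.747 + 0.05619 = 4.608 m·K/W
Q' = ΔT/ΣR = (6.92 °C − 28.2 °C)/4.608 = -4.62 W/m
(Negative Q' ⇒ heat flows inward; heat gain = 4.62 W/m.)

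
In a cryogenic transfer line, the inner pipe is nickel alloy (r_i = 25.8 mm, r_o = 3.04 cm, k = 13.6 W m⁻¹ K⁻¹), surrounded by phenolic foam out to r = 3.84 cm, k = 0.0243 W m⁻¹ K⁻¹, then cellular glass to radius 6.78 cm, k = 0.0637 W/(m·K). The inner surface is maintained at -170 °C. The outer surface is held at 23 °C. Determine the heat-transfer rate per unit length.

Series thermal resistances, inner to outer:
  R'_nickel alloy = ln(0.0304/0.0258)/(2πk) = 0.1641/(2π·13.6) = 0.001920 m·K/W
  R'_phenolic foam = ln(0.0384/0.0304)/(2πk) = 0.2336/(2π·0.0243) = 1.530 m·K/W
  R'_cellular glass = ln(0.0678/0.0384)/(2πk) = 0.5685/(2π·0.0637) = 1.420 m·K/W
ΣR = 0.001920 + 1.530 + 1.420 = 2.952 m·K/W
Q' = ΔT/ΣR = (-170 °C − 23 °C)/2.952 = -65.4 W/m
(Negative Q' ⇒ heat flows inward; heat gain = 65.4 W/m.)

Q' = 65.4 W/m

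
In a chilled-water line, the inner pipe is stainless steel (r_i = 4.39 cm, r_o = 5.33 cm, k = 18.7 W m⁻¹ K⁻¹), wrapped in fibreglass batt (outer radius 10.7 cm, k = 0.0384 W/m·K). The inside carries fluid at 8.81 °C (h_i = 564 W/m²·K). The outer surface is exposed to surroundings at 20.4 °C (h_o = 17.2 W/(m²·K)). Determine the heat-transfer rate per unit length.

Q' = 3.89 W/m

Resistance network (inner→outer):
  R'_conv,in = 1/(2πr h) = 1/(2π·0.0439·564) = 0.006428 m·K/W
  R'_stainless steel = ln(0.0533/0.0439)/(2πk) = 0.1940/(2π·18.7) = 0.001651 m·K/W
  R'_fibreglass batt = ln(0.107/0.0533)/(2πk) = 0.6969/(2π·0.0384) = 2.888 m·K/W
  R'_conv,out = 1/(2πr h) = 1/(2π·0.107·17.2) = 0.08648 m·K/W
ΣR = 0.006428 + 0.001651 + 2.888 + 0.08648 = 2.983 m·K/W
Q' = ΔT/ΣR = (8.81 °C − 20.4 °C)/2.983 = -3.89 W/m
(Negative Q' ⇒ heat flows inward; heat gain = 3.89 W/m.)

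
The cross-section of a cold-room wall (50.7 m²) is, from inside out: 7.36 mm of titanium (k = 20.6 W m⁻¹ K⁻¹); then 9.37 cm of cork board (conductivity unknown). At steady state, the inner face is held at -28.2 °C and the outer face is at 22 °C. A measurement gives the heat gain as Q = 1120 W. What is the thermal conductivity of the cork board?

ΣR = ΔT/Q = |-28.2 − 22|/1120 = 0.04482 K/W
Known resistances:
  R_titanium = L/(kA) = 0.00736/(20.6·50.7) = 7.047×10^-6 K/W
R_cork board = ΣR − ΣR_known = 0.04482 − 7.047×10^-6 = 0.04481 K/W
L/(kA) = 0.04481 ⇒ k = 0.0937/(0.04481·50.7) = 0.0412 W/m·K

k = 0.0412 W/m·K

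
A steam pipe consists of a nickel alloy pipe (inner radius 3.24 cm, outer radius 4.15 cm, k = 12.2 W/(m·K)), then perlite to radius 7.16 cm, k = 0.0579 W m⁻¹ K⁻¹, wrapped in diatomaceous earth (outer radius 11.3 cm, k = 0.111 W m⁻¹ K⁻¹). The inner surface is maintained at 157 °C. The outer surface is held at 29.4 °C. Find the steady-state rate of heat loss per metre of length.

Resistance network (inner→outer):
  R'_nickel alloy = ln(0.0415/0.0324)/(2πk) = 0.2475/(2π·12.2) = 0.003229 m·K/W
  R'_perlite = ln(0.0716/0.0415)/(2πk) = 0.5454/(2π·0.0579) = 1.499 m·K/W
  R'_diatomaceous earth = ln(0.113/0.0716)/(2πk) = 0.4563/(2π·0.111) = 0.6542 m·K/W
ΣR = 0.003229 + 1.499 + 0.6542 = 2.156 m·K/W
Q' = ΔT/ΣR = (157 °C − 29.4 °C)/2.156 = 59.2 W/m

Q' = 59.2 W/m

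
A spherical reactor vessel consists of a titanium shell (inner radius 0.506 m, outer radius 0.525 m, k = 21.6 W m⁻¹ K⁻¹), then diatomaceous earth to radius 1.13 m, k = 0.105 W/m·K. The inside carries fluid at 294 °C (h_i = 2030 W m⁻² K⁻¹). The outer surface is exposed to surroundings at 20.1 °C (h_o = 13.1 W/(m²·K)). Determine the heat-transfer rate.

Q = 352 W

Treat each layer as a resistance in series:
  R_conv,in = 1/(4πr²h) = 1/(4π·0.506²·2030) = 1.531×10^-4 K/W
  R_titanium = (1/0.506 − 1/0.525)/(4πk) = 0.07152/(4π·21.6) = 2.635×10^-4 K/W
  R_diatomaceous earth = (1/0.525 − 1/1.13)/(4πk) = 1.020/(4π·0.105) = 0.7729 K/W
  R_conv,out = 1/(4πr²h) = 1/(4π·1.13²·13.1) = 0.004757 K/W
ΣR = 1.531×10^-4 + 2.635×10^-4 + 0.7729 + 0.004757 = 0.7781 K/W
Q = ΔT/ΣR = (294 °C − 20.1 °C)/0.7781 = 352 W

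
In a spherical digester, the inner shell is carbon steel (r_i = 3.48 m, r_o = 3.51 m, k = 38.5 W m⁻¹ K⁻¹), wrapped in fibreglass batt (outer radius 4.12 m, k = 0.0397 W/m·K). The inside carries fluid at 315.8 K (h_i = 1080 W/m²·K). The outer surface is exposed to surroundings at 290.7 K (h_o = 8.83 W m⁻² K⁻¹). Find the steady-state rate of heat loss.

Resistance network (inner→outer):
  R_conv,in = 1/(4πr²h) = 1/(4π·3.48²·1080) = 6.084×10^-6 K/W
  R_carbon steel = (1/3.48 − 1/3.51)/(4πk) = 0.002456/(4π·38.5) = 5.076×10^-6 K/W
  R_fibreglass batt = (1/3.51 − 1/4.12)/(4πk) = 0.04218/(4π·0.0397) = 0.08455 K/W
  R_conv,out = 1/(4πr²h) = 1/(4π·4.12²·8.83) = 5.309×10^-4 K/W
ΣR = 6.084×10^-6 + 5.076×10^-6 + 0.08455 + 5.309×10^-4 = 0.08509 K/W
Q = ΔT/ΣR = (315.8 K − 290.7 K)/0.08509 = 295 W

Q = 295 W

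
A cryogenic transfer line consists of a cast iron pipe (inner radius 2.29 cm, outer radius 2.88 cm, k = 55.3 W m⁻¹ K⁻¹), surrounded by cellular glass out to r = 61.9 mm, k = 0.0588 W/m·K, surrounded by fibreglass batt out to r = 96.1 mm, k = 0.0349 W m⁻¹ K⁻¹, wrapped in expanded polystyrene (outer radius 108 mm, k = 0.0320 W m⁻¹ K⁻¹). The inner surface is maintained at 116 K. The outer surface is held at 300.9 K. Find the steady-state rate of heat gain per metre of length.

Treat each layer as a resistance in series:
  R'_cast iron = ln(0.0288/0.0229)/(2πk) = 0.2292/(2π·55.3) = 6.598×10^-4 m·K/W
  R'_cellular glass = ln(0.0619/0.0288)/(2πk) = 0.7651/(2π·0.0588) = 2.071 m·K/W
  R'_fibreglass batt = ln(0.0961/0.0619)/(2πk) = 0.4399/(2π·0.0349) = 2.006 m·K/W
  R'_expanded polystyrene = ln(0.108/0.0961)/(2πk) = 0.1167/(2π·0.0320) = 0.5806 m·K/W
ΣR = 6.598×10^-4 + 2.071 + 2.006 + 0.5806 = 4.658 m·K/W
Q' = ΔT/ΣR = (116 K − 300.9 K)/4.658 = -39.7 W/m
(Negative Q' ⇒ heat flows inward; heat gain = 39.7 W/m.)

Q' = 39.7 W/m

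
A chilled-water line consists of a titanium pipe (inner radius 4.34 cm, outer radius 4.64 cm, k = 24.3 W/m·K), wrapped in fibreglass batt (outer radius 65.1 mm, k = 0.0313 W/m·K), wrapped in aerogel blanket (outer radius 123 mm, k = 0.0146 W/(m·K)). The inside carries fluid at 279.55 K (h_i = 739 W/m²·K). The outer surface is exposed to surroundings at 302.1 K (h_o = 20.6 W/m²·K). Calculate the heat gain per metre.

Series thermal resistances, inner to outer:
  R'_conv,in = 1/(2πr h) = 1/(2π·0.0434·739) = 0.004962 m·K/W
  R'_titanium = ln(0.0464/0.0434)/(2πk) = 0.06684/(2π·24.3) = 4.378×10^-4 m·K/W
  R'_fibreglass batt = ln(0.0651/0.0464)/(2πk) = 0.3386/(2π·0.0313) = 1.722 m·K/W
  R'_aerogel blanket = ln(0.123/0.0651)/(2πk) = 0.6363/(2π·0.0146) = 6.936 m·K/W
  R'_conv,out = 1/(2πr h) = 1/(2π·0.123·20.6) = 0.06281 m·K/W
ΣR = 0.004962 + 4.378×10^-4 + 1.722 + 6.936 + 0.06281 = 8.726 m·K/W
Q' = ΔT/ΣR = (279.55 K − 302.1 K)/8.726 = -2.58 W/m
(Negative Q' ⇒ heat flows inward; heat gain = 2.58 W/m.)

Q' = 2.58 W/m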